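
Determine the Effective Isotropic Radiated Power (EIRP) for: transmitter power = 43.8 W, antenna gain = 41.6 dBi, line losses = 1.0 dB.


Pt = 43.8 W = 16.4147 dBW
EIRP = Pt_dBW + Gt - losses = 16.4147 + 41.6 - 1.0 = 57.0147 dBW

57.0147 dBW


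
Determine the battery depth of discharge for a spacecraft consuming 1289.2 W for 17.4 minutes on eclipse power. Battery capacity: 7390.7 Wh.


E_used = P * t / 60 = 1289.2 * 17.4 / 60 = 373.8680 Wh
DOD = E_used / E_total * 100 = 373.8680 / 7390.7 * 100
DOD = 5.0586 %

5.0586 %


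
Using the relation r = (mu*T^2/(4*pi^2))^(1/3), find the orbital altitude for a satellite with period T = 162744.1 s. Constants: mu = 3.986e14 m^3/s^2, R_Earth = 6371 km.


T = 162744.1 s
r = (mu*T^2/(4*pi^2))^(1/3) = (3.986e14 * 162744.1^2 / (4*pi^2))^(1/3)
r = 6.4426225e+07 m = 64426.2254 km
alt = r - R_E = 64426.2254 - 6371 = 58055.2254 km

58055.2254 km


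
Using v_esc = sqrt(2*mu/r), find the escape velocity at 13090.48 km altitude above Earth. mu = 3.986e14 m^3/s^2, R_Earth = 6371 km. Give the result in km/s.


r = 6371.0 + 13090.48 = 19461.4800 km = 1.946148e+07 m
v_esc = sqrt(2*mu/r) = sqrt(2*3.986e14 / 1.946148e+07)
v_esc = 6400.2319 m/s = 6.4002 km/s

6.4002 km/s


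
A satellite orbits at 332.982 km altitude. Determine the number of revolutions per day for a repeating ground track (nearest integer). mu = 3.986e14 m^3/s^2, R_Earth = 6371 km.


r = 6.703982e+06 m
T = 2*pi*sqrt(r^3/mu) = 5462.7394 s = 91.0457 min
revs/day = 1440 / 91.0457 = 15.8162
Rounded: 16 revolutions per day

16 revolutions per day


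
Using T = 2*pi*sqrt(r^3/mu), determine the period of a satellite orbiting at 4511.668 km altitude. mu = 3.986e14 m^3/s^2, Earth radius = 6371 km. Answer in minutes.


r = 10882.6680 km = 1.0882668e+07 m
T = 2*pi*sqrt(r^3/mu) = 2*pi*sqrt(1.2888612e+21 / 3.986e14)
T = 11298.3309 s = 188.3055 min

188.3055 minutes


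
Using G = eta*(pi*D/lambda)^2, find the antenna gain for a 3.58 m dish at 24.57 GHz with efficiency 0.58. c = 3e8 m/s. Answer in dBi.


lambda = c/f = 3e8 / 2.457e+10 = 0.01221001 m
G = eta*(pi*D/lambda)^2 = 0.58*(pi*3.58/0.01221001)^2
G = 492109.3263 (linear)
G = 10*log10(492109.3263) = 56.9206 dBi

56.9206 dBi


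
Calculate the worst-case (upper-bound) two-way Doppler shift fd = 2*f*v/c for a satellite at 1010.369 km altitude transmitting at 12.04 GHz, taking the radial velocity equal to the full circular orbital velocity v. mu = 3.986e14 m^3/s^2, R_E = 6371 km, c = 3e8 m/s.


r = 7.381369e+06 m
v = sqrt(mu/r) = 7348.5252 m/s (worst-case radial velocity)
f = 12.04 GHz = 1.204e+10 Hz
fd = 2*f*v/c = 2*1.204e+10*7348.5252/3.0e+08
fd = 589841.6242 Hz

589841.6242 Hz


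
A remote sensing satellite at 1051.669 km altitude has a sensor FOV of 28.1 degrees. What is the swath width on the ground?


FOV = 28.1 deg = 0.4904375 rad
swath = 2 * alt * tan(FOV/2) = 2 * 1051.669 * tan(0.2452188)
swath = 2 * 1051.669 * 0.2502551
swath = 526.3711 km

526.3711 km


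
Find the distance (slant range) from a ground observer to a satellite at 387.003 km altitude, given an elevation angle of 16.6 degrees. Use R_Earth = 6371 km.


h = 387.003 km, el = 16.6 deg
d = -R_E*sin(el) + sqrt((R_E*sin(el))^2 + 2*R_E*h + h^2)
d = -6371.0000*sin(0.2897247) + sqrt((6371.0000*0.2856884)^2 + 2*6371.0000*387.003 + 387.003^2)
d = 1077.0854 km

1077.0854 km


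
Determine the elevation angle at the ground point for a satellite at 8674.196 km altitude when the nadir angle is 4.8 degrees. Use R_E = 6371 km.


r = R_E + alt = 15045.1960 km
Law of sines in the satellite / Earth-center / ground-point triangle:
  sin(nadir)/R_E = sin(90 + el)/r  =>  cos(el) = (r/R_E)*sin(nadir)
cos(el) = (15045.1960 / 6371.0000) * sin(4.8 deg) = 0.1976063
el = arccos(0.1976063) = 78.6030 deg
(Earth-central angle = 90 - nadir - el = 6.5970 deg)

78.6030 degrees


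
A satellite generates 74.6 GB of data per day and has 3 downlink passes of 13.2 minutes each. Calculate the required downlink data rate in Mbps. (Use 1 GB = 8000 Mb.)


total contact time = 3 * 13.2 * 60 = 2376.0000 s
data = 74.6 GB = 596800.0000 Mb
rate = 596800.0000 / 2376.0000 = 251.1785 Mbps

251.1785 Mbps


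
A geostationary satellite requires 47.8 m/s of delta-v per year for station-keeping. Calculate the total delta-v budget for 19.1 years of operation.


dV = rate * years = 47.8 * 19.1
dV = 912.9800 m/s

912.9800 m/s


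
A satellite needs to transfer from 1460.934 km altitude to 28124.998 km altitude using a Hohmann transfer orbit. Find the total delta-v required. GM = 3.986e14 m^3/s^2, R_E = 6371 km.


r1 = 7831.9340 km = 7.831934e+06 m
r2 = 34495.9980 km = 3.4495998e+07 m
dv1 = sqrt(mu/r1)*(sqrt(2*r2/(r1+r2)) - 1) = 1973.9190 m/s
dv2 = sqrt(mu/r2)*(1 - sqrt(2*r1/(r1+r2))) = 1331.4034 m/s
total dv = |dv1| + |dv2| = 1973.9190 + 1331.4034 = 3305.3223 m/s = 3.3053 km/s

3.3053 km/s


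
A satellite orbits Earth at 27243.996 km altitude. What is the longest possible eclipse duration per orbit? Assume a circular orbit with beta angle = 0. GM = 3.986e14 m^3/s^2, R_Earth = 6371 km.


r = 33614.9960 km
T = 1022.2558 min
Eclipse fraction = arcsin(R_E/r)/pi = arcsin(6371.0000/33614.9960)/pi
= arcsin(0.1895285)/pi = 0.06069594
Eclipse duration = 0.06069594 * 1022.2558 = 62.0468 min

62.0468 minutes


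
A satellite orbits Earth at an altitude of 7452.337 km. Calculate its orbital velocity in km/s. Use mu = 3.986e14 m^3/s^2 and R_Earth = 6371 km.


r = R_E + alt = 6371.0 + 7452.337 = 13823.3370 km = 1.3823337e+07 m
v = sqrt(mu/r) = sqrt(3.986e14 / 1.3823337e+07) = 5369.8506 m/s = 5.3699 km/s

5.3699 km/s


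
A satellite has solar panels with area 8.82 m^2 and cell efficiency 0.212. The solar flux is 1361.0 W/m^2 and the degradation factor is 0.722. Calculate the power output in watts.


P = area * eta * S * degradation
P = 8.82 * 0.212 * 1361.0 * 0.722
P = 1837.3833 W

1837.3833 W


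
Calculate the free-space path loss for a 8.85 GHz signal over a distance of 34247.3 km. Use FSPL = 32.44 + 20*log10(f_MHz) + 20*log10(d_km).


f = 8.85 GHz = 8850.0000 MHz
d = 34247.3 km
FSPL = 32.44 + 20*log10(8850.0000) + 20*log10(34247.3)
FSPL = 32.44 + 78.9389 + 90.6925
FSPL = 202.0714 dB

202.0714 dB


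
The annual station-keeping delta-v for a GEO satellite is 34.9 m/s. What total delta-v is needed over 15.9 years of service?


dV = rate * years = 34.9 * 15.9
dV = 554.9100 m/s

554.9100 m/s


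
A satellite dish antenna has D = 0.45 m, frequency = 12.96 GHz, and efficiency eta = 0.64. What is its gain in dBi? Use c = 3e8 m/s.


lambda = c/f = 3e8 / 1.296e+10 = 0.02314815 m
G = eta*(pi*D/lambda)^2 = 0.64*(pi*0.45/0.02314815)^2
G = 2387.1089 (linear)
G = 10*log10(2387.1089) = 33.7787 dBi

33.7787 dBi


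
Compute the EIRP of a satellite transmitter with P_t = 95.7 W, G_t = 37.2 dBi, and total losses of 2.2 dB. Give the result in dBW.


Pt = 95.7 W = 19.8091 dBW
EIRP = Pt_dBW + Gt - losses = 19.8091 + 37.2 - 2.2 = 54.8091 dBW

54.8091 dBW


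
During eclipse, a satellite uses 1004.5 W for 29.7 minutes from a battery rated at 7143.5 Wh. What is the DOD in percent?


E_used = P * t / 60 = 1004.5 * 29.7 / 60 = 497.2275 Wh
DOD = E_used / E_total * 100 = 497.2275 / 7143.5 * 100
DOD = 6.9606 %

6.9606 %


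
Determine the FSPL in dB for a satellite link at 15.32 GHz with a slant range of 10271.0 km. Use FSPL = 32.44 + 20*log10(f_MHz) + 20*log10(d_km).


f = 15.32 GHz = 15320.0000 MHz
d = 10271.0 km
FSPL = 32.44 + 20*log10(15320.0000) + 20*log10(10271.0)
FSPL = 32.44 + 83.7052 + 80.2323
FSPL = 196.3774 dB

196.3774 dB


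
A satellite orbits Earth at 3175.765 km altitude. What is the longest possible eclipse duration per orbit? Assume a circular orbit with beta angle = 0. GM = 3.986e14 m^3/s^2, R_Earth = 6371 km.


r = 9546.7650 km
T = 154.7192 min
Eclipse fraction = arcsin(R_E/r)/pi = arcsin(6371.0000/9546.7650)/pi
= arcsin(0.6673465)/pi = 0.23257
Eclipse duration = 0.23257 * 154.7192 = 35.9830 min

35.9830 minutes


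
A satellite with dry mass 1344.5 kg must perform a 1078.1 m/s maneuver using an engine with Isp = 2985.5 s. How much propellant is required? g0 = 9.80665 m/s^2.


ve = Isp * g0 = 2985.5 * 9.80665 = 29277.753575 m/s
mass ratio = exp(dv/ve) = exp(1078.1/29277.753575) = 1.03750955
m_prop = m_dry * (mr - 1) = 1344.5 * (1.03750955 - 1)
m_prop = 50.4316 kg

50.4316 kg


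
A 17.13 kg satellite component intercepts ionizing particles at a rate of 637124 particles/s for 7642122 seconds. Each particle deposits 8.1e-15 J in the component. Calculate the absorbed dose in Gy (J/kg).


Total energy deposited = rate * time * E_per
  = 637124 * 7642122 * 8.1e-15 = 0.03943873 J
Dose = E_total / mass = 0.03943873 / 17.13
Dose = 0.002302319 Gy

0.0023 Gy


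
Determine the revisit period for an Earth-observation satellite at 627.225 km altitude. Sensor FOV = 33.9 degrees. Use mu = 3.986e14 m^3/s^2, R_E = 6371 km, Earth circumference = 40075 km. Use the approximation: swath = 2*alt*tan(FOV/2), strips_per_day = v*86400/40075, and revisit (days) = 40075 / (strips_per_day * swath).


swath = 2*627.225*tan(0.2958333) = 382.3271 km
v = sqrt(mu/r) = 7547.0060 m/s = 7.5470 km/s
strips/day = v*86400/40075 = 7.5470*86400/40075 = 16.2710
coverage/day = strips * swath = 16.2710 * 382.3271 = 6220.8543 km
revisit = 40075 / 6220.8543 = 6.4420 days

6.4420 days


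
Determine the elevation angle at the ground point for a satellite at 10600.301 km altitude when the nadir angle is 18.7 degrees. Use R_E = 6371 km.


r = R_E + alt = 16971.3010 km
Law of sines in the satellite / Earth-center / ground-point triangle:
  sin(nadir)/R_E = sin(90 + el)/r  =>  cos(el) = (r/R_E)*sin(nadir)
cos(el) = (16971.3010 / 6371.0000) * sin(18.7 deg) = 0.8540605
el = arccos(0.8540605) = 31.3439 deg
(Earth-central angle = 90 - nadir - el = 39.9561 deg)

31.3439 degrees


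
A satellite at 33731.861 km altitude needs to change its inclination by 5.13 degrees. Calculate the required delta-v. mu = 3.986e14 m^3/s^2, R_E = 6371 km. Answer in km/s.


r = 40102.8610 km = 4.0102861e+07 m
V = sqrt(mu/r) = 3152.6878 m/s
di = 5.13 deg = 0.08953539 rad
dV = 2*V*sin(di/2) = 2*3152.6878*sin(0.0447677)
dV = 282.1829 m/s = 0.2821829 km/s

0.2822 km/s


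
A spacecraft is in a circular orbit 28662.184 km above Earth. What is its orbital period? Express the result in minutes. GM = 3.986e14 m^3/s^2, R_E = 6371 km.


r = 35033.1840 km = 3.5033184e+07 m
T = 2*pi*sqrt(r^3/mu) = 2*pi*sqrt(4.2997067e+22 / 3.986e14)
T = 65257.5307 s = 1087.6255 min

1087.6255 minutes


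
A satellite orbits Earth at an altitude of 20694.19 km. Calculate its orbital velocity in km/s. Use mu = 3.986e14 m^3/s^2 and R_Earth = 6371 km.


r = R_E + alt = 6371.0 + 20694.19 = 27065.1900 km = 2.706519e+07 m
v = sqrt(mu/r) = sqrt(3.986e14 / 2.706519e+07) = 3837.6301 m/s = 3.8376 km/s

3.8376 km/s


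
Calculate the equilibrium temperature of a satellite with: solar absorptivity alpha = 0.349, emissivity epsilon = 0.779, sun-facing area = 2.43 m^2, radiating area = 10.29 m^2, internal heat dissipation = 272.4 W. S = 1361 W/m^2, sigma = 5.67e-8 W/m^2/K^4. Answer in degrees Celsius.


Numerator = alpha*S*A_sun + Q_int = 0.349*1361*2.43 + 272.4 = 1426.6233 W
Denominator = eps*sigma*A_rad = 0.779*5.67e-8*10.29 = 4.545021e-07 W/K^4
T^4 = 3.1388706e+09 K^4
T = 236.6973 K = -36.4527 C

-36.4527 degrees Celsius


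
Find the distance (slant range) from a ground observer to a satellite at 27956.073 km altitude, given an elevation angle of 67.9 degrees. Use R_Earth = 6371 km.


h = 27956.073 km, el = 67.9 deg
d = -R_E*sin(el) + sqrt((R_E*sin(el))^2 + 2*R_E*h + h^2)
d = -6371.0000*sin(1.1851) + sqrt((6371.0000*0.9265286)^2 + 2*6371.0000*27956.073 + 27956.073^2)
d = 28340.3729 km

28340.3729 km


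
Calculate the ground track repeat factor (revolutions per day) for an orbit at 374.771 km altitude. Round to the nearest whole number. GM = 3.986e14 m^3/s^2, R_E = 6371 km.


r = 6.745771e+06 m
T = 2*pi*sqrt(r^3/mu) = 5513.8965 s = 91.8983 min
revs/day = 1440 / 91.8983 = 15.6695
Rounded: 16 revolutions per day

16 revolutions per day


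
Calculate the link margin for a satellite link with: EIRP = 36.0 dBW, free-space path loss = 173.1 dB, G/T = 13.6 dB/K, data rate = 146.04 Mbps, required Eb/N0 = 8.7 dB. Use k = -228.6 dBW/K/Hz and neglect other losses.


C/N0 = EIRP - FSPL + G/T - k = 36.0 - 173.1 + 13.6 - (-228.6)
C/N0 = 105.1000 dB-Hz
R_b = 146.04 Mbps = 1.4604e+08 bps -> 10*log10(R_b) = 81.6447 dB-Hz
Eb/N0 = C/N0 - 10*log10(R_b) = 105.1000 - 81.6447 = 23.4553 dB
Margin = Eb/N0 - Eb/N0_req = 23.4553 - 8.7 = 14.7553 dB (link closes)

14.7553 dB


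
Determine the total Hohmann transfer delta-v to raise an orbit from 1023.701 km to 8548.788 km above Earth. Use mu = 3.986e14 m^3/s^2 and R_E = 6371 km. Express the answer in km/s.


r1 = 7394.7010 km = 7.394701e+06 m
r2 = 14919.7880 km = 1.4919788e+07 m
dv1 = sqrt(mu/r1)*(sqrt(2*r2/(r1+r2)) - 1) = 1148.1705 m/s
dv2 = sqrt(mu/r2)*(1 - sqrt(2*r1/(r1+r2))) = 960.8351 m/s
total dv = |dv1| + |dv2| = 1148.1705 + 960.8351 = 2109.0056 m/s = 2.1090 km/s

2.1090 km/s


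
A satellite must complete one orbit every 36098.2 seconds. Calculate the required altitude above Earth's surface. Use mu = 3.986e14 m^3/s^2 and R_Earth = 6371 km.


T = 36098.2 s
r = (mu*T^2/(4*pi^2))^(1/3) = (3.986e14 * 36098.2^2 / (4*pi^2))^(1/3)
r = 2.3607476e+07 m = 23607.4757 km
alt = r - R_E = 23607.4757 - 6371 = 17236.4757 km

17236.4757 km


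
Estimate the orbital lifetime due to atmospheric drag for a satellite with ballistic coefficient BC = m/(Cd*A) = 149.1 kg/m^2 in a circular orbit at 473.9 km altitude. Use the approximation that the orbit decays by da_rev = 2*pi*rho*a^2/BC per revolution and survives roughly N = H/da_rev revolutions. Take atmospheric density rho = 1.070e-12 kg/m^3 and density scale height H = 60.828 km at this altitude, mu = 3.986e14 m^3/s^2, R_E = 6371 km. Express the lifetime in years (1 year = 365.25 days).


a = R_E + alt = 6844.9000 km = 6.8449e+06 m
da_rev = 2*pi*rho*a^2/BC = 2*pi*1.070e-12*(6.8449e+06)^2/149.1 = 2.112614 m per revolution
N = H/da_rev = 60828.0000 m / 2.112614 m = 28792.7615 revolutions
P = 2*pi*sqrt(a^3/mu) = 5635.8819 s
lifetime = N*P = 28792.7615 * 5635.8819 = 1.622726e+08 s = 1878.1551 days
years = 1878.1551 / 365.25 = 5.1421 years

5.1421 years


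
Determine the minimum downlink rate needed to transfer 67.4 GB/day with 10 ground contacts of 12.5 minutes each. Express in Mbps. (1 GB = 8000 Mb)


total contact time = 10 * 12.5 * 60 = 7500.0000 s
data = 67.4 GB = 539200.0000 Mb
rate = 539200.0000 / 7500.0000 = 71.8933 Mbps

71.8933 Mbps


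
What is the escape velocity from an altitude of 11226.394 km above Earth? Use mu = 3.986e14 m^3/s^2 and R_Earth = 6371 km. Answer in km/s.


r = 6371.0 + 11226.394 = 17597.3940 km = 1.7597394e+07 m
v_esc = sqrt(2*mu/r) = sqrt(2*3.986e14 / 1.7597394e+07)
v_esc = 6730.6881 m/s = 6.7307 km/s

6.7307 km/s


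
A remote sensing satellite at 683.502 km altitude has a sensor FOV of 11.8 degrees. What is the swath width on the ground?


FOV = 11.8 deg = 0.2059489 rad
swath = 2 * alt * tan(FOV/2) = 2 * 683.502 * tan(0.1029744)
swath = 2 * 683.502 * 0.1033399
swath = 141.2661 km

141.2661 km


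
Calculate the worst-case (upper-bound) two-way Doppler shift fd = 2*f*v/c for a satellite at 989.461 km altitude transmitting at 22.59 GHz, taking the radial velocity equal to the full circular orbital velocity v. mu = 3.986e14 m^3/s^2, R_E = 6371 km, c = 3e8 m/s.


r = 7.360461e+06 m
v = sqrt(mu/r) = 7358.9549 m/s (worst-case radial velocity)
f = 22.59 GHz = 2.259e+10 Hz
fd = 2*f*v/c = 2*2.259e+10*7358.9549/3.0e+08
fd = 1.1082586e+06 Hz

1.1083e+06 Hz


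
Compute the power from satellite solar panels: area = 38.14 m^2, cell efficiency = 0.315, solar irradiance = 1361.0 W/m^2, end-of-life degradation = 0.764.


P = area * eta * S * degradation
P = 38.14 * 0.315 * 1361.0 * 0.764
P = 12492.3092 W

12492.3092 W


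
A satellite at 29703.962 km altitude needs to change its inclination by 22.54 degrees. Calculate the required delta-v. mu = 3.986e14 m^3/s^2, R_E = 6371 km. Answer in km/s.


r = 36074.9620 km = 3.6074962e+07 m
V = sqrt(mu/r) = 3324.0359 m/s
di = 22.54 deg = 0.3933972 rad
dV = 2*V*sin(di/2) = 2*3324.0359*sin(0.1966986)
dV = 1299.2504 m/s = 1.2993 km/s

1.2993 km/s


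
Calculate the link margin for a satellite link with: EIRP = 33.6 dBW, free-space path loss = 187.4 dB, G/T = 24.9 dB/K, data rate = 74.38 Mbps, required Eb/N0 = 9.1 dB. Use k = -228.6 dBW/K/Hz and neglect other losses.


C/N0 = EIRP - FSPL + G/T - k = 33.6 - 187.4 + 24.9 - (-228.6)
C/N0 = 99.7000 dB-Hz
R_b = 74.38 Mbps = 7.438e+07 bps -> 10*log10(R_b) = 78.7146 dB-Hz
Eb/N0 = C/N0 - 10*log10(R_b) = 99.7000 - 78.7146 = 20.9854 dB
Margin = Eb/N0 - Eb/N0_req = 20.9854 - 9.1 = 11.8854 dB (link closes)

11.8854 dB


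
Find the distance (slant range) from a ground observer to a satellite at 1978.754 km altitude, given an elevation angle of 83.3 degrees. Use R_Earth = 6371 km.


h = 1978.754 km, el = 83.3 deg
d = -R_E*sin(el) + sqrt((R_E*sin(el))^2 + 2*R_E*h + h^2)
d = -6371.0000*sin(1.4539) + sqrt((6371.0000*0.9931706)^2 + 2*6371.0000*1978.754 + 1978.754^2)
d = 1989.1127 km

1989.1127 km


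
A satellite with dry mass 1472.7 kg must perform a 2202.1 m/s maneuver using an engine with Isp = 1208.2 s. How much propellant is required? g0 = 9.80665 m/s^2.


ve = Isp * g0 = 1208.2 * 9.80665 = 11848.394530 m/s
mass ratio = exp(dv/ve) = exp(2202.1/11848.394530) = 1.20424932
m_prop = m_dry * (mr - 1) = 1472.7 * (1.20424932 - 1)
m_prop = 300.7980 kg

300.7980 kg


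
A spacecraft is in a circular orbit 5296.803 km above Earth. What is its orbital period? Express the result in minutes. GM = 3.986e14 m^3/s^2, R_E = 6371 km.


r = 11667.8030 km = 1.1667803e+07 m
T = 2*pi*sqrt(r^3/mu) = 2*pi*sqrt(1.588427e+21 / 3.986e14)
T = 12542.8103 s = 209.0468 min

209.0468 minutes


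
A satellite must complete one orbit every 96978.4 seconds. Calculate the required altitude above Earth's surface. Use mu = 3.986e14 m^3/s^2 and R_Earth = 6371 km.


T = 96978.4 s
r = (mu*T^2/(4*pi^2))^(1/3) = (3.986e14 * 96978.4^2 / (4*pi^2))^(1/3)
r = 4.5622162e+07 m = 45622.1620 km
alt = r - R_E = 45622.1620 - 6371 = 39251.1620 km

39251.1620 km


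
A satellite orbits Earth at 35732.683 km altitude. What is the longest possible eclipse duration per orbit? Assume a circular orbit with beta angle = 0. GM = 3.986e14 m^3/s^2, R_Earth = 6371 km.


r = 42103.6830 km
T = 1432.9799 min
Eclipse fraction = arcsin(R_E/r)/pi = arcsin(6371.0000/42103.6830)/pi
= arcsin(0.1513169)/pi = 0.0483514
Eclipse duration = 0.0483514 * 1432.9799 = 69.2866 min

69.2866 minutes


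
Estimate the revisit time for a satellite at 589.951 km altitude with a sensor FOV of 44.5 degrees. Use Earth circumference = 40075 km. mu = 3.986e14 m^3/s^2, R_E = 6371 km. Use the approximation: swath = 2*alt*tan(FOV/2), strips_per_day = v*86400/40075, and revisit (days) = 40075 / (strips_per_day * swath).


swath = 2*589.951*tan(0.3883358) = 482.7107 km
v = sqrt(mu/r) = 7567.1851 m/s = 7.5672 km/s
strips/day = v*86400/40075 = 7.5672*86400/40075 = 16.3145
coverage/day = strips * swath = 16.3145 * 482.7107 = 7875.1975 km
revisit = 40075 / 7875.1975 = 5.0888 days

5.0888 days


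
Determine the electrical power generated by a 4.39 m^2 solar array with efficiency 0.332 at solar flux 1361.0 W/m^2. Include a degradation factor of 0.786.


P = area * eta * S * degradation
P = 4.39 * 0.332 * 1361.0 * 0.786
P = 1559.1334 W

1559.1334 W


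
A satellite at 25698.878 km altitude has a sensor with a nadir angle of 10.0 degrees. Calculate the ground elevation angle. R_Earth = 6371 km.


r = R_E + alt = 32069.8780 km
Law of sines in the satellite / Earth-center / ground-point triangle:
  sin(nadir)/R_E = sin(90 + el)/r  =>  cos(el) = (r/R_E)*sin(nadir)
cos(el) = (32069.8780 / 6371.0000) * sin(10.0 deg) = 0.8740976
el = arccos(0.8740976) = 29.0616 deg
(Earth-central angle = 90 - nadir - el = 50.9384 deg)

29.0616 degrees


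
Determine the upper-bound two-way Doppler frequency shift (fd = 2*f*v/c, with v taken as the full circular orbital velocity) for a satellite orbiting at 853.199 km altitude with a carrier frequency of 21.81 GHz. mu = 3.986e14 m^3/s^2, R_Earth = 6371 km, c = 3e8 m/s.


r = 7.224199e+06 m
v = sqrt(mu/r) = 7428.0325 m/s (worst-case radial velocity)
f = 21.81 GHz = 2.181e+10 Hz
fd = 2*f*v/c = 2*2.181e+10*7428.0325/3.0e+08
fd = 1.0800359e+06 Hz

1.0800e+06 Hz


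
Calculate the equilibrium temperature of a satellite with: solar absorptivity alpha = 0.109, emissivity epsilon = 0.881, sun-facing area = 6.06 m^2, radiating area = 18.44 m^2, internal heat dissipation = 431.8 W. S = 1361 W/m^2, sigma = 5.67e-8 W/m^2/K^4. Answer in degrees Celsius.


Numerator = alpha*S*A_sun + Q_int = 0.109*1361*6.06 + 431.8 = 1330.7949 W
Denominator = eps*sigma*A_rad = 0.881*5.67e-8*18.44 = 9.2112779e-07 W/K^4
T^4 = 1.4447452e+09 K^4
T = 194.9610 K = -78.1890 C

-78.1890 degrees Celsius


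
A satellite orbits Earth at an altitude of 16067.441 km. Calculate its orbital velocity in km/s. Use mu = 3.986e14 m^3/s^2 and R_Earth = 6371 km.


r = R_E + alt = 6371.0 + 16067.441 = 22438.4410 km = 2.2438441e+07 m
v = sqrt(mu/r) = sqrt(3.986e14 / 2.2438441e+07) = 4214.7547 m/s = 4.2148 km/s

4.2148 km/s


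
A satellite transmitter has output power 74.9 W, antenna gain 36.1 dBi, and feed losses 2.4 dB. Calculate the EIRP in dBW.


Pt = 74.9 W = 18.7448 dBW
EIRP = Pt_dBW + Gt - losses = 18.7448 + 36.1 - 2.4 = 52.4448 dBW

52.4448 dBW


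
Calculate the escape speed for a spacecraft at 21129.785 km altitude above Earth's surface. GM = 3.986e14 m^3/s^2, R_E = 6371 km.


r = 6371.0 + 21129.785 = 27500.7850 km = 2.7500785e+07 m
v_esc = sqrt(2*mu/r) = sqrt(2*3.986e14 / 2.7500785e+07)
v_esc = 5384.0750 m/s = 5.3841 km/s

5.3841 km/s


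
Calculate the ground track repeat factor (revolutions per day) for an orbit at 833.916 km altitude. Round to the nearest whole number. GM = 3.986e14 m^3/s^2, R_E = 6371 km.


r = 7.204916e+06 m
T = 2*pi*sqrt(r^3/mu) = 6086.3175 s = 101.4386 min
revs/day = 1440 / 101.4386 = 14.1958
Rounded: 14 revolutions per day

14 revolutions per day


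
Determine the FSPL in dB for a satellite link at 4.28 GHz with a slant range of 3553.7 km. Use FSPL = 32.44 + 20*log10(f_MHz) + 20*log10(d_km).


f = 4.28 GHz = 4280.0000 MHz
d = 3553.7 km
FSPL = 32.44 + 20*log10(4280.0000) + 20*log10(3553.7)
FSPL = 32.44 + 72.6289 + 71.0136
FSPL = 176.0825 dB

176.0825 dB


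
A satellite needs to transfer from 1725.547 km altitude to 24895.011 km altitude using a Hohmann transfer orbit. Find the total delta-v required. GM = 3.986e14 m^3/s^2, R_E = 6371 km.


r1 = 8096.5470 km = 8.096547e+06 m
r2 = 31266.0110 km = 3.1266011e+07 m
dv1 = sqrt(mu/r1)*(sqrt(2*r2/(r1+r2)) - 1) = 1827.1131 m/s
dv2 = sqrt(mu/r2)*(1 - sqrt(2*r1/(r1+r2))) = 1280.4213 m/s
total dv = |dv1| + |dv2| = 1827.1131 + 1280.4213 = 3107.5344 m/s = 3.1075 km/s

3.1075 km/s


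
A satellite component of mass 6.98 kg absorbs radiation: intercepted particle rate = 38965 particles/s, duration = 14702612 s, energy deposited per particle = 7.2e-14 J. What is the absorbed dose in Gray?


Total energy deposited = rate * time * E_per
  = 38965 * 14702612 * 7.2e-14 = 0.04124788 J
Dose = E_total / mass = 0.04124788 / 6.98
Dose = 0.005909439 Gy

0.0059 Gy


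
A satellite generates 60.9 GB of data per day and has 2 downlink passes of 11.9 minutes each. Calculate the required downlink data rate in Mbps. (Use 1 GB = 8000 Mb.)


total contact time = 2 * 11.9 * 60 = 1428.0000 s
data = 60.9 GB = 487200.0000 Mb
rate = 487200.0000 / 1428.0000 = 341.1765 Mbps

341.1765 Mbps


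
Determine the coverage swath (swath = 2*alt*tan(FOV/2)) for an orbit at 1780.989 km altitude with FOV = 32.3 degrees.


FOV = 32.3 deg = 0.5637413 rad
swath = 2 * alt * tan(FOV/2) = 2 * 1780.989 * tan(0.2818707)
swath = 2 * 1780.989 * 0.2895808
swath = 1031.4803 km

1031.4803 km


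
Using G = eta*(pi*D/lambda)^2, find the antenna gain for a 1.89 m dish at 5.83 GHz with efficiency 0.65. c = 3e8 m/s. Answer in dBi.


lambda = c/f = 3e8 / 5.83e+09 = 0.05145798 m
G = eta*(pi*D/lambda)^2 = 0.65*(pi*1.89/0.05145798)^2
G = 8654.2873 (linear)
G = 10*log10(8654.2873) = 39.3723 dBi

39.3723 dBi


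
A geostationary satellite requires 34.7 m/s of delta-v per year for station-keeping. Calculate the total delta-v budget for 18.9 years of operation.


dV = rate * years = 34.7 * 18.9
dV = 655.8300 m/s

655.8300 m/s


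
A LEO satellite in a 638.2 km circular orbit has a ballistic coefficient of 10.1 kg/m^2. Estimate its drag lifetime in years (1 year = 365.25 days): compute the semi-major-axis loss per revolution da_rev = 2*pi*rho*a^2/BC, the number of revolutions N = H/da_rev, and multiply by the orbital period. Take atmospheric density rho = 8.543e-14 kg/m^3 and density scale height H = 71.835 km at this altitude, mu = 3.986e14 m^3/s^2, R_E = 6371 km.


a = R_E + alt = 7009.2000 km = 7.0092e+06 m
da_rev = 2*pi*rho*a^2/BC = 2*pi*8.543e-14*(7.0092e+06)^2/10.1 = 2.610994 m per revolution
N = H/da_rev = 71835.0000 m / 2.610994 m = 27512.5149 revolutions
P = 2*pi*sqrt(a^3/mu) = 5840.0142 s
lifetime = N*P = 27512.5149 * 5840.0142 = 1.6067348e+08 s = 1859.6467 days
years = 1859.6467 / 365.25 = 5.0914 years

5.0914 years


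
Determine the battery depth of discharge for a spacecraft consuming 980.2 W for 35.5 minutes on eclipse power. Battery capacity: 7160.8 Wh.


E_used = P * t / 60 = 980.2 * 35.5 / 60 = 579.9517 Wh
DOD = E_used / E_total * 100 = 579.9517 / 7160.8 * 100
DOD = 8.0990 %

8.0990 %


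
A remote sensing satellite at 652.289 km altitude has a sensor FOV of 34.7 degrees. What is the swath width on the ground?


FOV = 34.7 deg = 0.6056293 rad
swath = 2 * alt * tan(FOV/2) = 2 * 652.289 * tan(0.3028146)
swath = 2 * 652.289 * 0.3124229
swath = 407.5800 km

407.5800 km


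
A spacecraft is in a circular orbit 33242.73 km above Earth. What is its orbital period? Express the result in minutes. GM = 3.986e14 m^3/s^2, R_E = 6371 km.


r = 39613.7300 km = 3.961373e+07 m
T = 2*pi*sqrt(r^3/mu) = 2*pi*sqrt(6.2163751e+22 / 3.986e14)
T = 78465.6952 s = 1307.7616 min

1307.7616 minutes


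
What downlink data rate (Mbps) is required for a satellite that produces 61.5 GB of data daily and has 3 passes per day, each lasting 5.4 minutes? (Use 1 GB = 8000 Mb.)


total contact time = 3 * 5.4 * 60 = 972.0000 s
data = 61.5 GB = 492000.0000 Mb
rate = 492000.0000 / 972.0000 = 506.1728 Mbps

506.1728 Mbps


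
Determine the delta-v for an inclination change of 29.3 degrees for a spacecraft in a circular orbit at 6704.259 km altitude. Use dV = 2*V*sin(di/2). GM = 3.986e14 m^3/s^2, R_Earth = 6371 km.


r = 13075.2590 km = 1.3075259e+07 m
V = sqrt(mu/r) = 5521.3274 m/s
di = 29.3 deg = 0.5113815 rad
dV = 2*V*sin(di/2) = 2*5521.3274*sin(0.2556907)
dV = 2792.8392 m/s = 2.7928 km/s

2.7928 km/s


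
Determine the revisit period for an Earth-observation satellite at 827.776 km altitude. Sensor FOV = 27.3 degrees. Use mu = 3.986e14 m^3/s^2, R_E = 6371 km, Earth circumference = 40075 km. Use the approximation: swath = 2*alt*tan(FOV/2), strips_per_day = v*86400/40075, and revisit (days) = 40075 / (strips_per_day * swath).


swath = 2*827.776*tan(0.2382374) = 402.0498 km
v = sqrt(mu/r) = 7441.1373 m/s = 7.4411 km/s
strips/day = v*86400/40075 = 7.4411*86400/40075 = 16.0428
coverage/day = strips * swath = 16.0428 * 402.0498 = 6449.9951 km
revisit = 40075 / 6449.9951 = 6.2132 days

6.2132 days


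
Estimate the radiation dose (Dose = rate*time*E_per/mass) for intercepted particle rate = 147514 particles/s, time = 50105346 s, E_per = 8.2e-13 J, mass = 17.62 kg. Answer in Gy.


Total energy deposited = rate * time * E_per
  = 147514 * 50105346 * 8.2e-13 = 6.0608 J
Dose = E_total / mass = 6.0608 / 17.62
Dose = 0.3439737 Gy

0.3440 Gy


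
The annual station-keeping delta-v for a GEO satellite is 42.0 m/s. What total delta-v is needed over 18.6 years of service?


dV = rate * years = 42.0 * 18.6
dV = 781.2000 m/s

781.2000 m/s


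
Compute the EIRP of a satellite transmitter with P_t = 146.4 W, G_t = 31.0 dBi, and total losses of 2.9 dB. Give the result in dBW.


Pt = 146.4 W = 21.6554 dBW
EIRP = Pt_dBW + Gt - losses = 21.6554 + 31.0 - 2.9 = 49.7554 dBW

49.7554 dBW


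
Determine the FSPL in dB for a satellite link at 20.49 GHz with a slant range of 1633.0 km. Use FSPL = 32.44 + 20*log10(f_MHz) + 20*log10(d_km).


f = 20.49 GHz = 20490.0000 MHz
d = 1633.0 km
FSPL = 32.44 + 20*log10(20490.0000) + 20*log10(1633.0)
FSPL = 32.44 + 86.2308 + 64.2597
FSPL = 182.9306 dB

182.9306 dB


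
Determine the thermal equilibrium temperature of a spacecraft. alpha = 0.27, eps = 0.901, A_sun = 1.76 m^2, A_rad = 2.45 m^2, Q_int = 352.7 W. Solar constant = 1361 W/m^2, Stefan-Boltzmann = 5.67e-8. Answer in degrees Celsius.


Numerator = alpha*S*A_sun + Q_int = 0.27*1361*1.76 + 352.7 = 999.4472 W
Denominator = eps*sigma*A_rad = 0.901*5.67e-8*2.45 = 1.2516241e-07 W/K^4
T^4 = 7.9852023e+09 K^4
T = 298.9314 K = 25.7814 C

25.7814 degrees Celsius


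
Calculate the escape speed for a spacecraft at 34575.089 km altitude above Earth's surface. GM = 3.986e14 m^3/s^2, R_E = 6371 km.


r = 6371.0 + 34575.089 = 40946.0890 km = 4.0946089e+07 m
v_esc = sqrt(2*mu/r) = sqrt(2*3.986e14 / 4.0946089e+07)
v_esc = 4412.4260 m/s = 4.4124 km/s

4.4124 km/s


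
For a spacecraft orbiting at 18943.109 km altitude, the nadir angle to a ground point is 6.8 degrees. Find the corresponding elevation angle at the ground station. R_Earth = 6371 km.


r = R_E + alt = 25314.1090 km
Law of sines in the satellite / Earth-center / ground-point triangle:
  sin(nadir)/R_E = sin(90 + el)/r  =>  cos(el) = (r/R_E)*sin(nadir)
cos(el) = (25314.1090 / 6371.0000) * sin(6.8 deg) = 0.4704585
el = arccos(0.4704585) = 61.9359 deg
(Earth-central angle = 90 - nadir - el = 21.2641 deg)

61.9359 degrees


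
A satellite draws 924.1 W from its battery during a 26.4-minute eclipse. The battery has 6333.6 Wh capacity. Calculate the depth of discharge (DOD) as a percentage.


E_used = P * t / 60 = 924.1 * 26.4 / 60 = 406.6040 Wh
DOD = E_used / E_total * 100 = 406.6040 / 6333.6 * 100
DOD = 6.4198 %

6.4198 %


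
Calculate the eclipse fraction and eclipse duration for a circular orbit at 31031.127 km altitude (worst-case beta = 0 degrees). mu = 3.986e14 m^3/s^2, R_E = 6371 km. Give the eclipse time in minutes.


r = 37402.1270 km
T = 1199.7877 min
Eclipse fraction = arcsin(R_E/r)/pi = arcsin(6371.0000/37402.1270)/pi
= arcsin(0.1703379)/pi = 0.05448592
Eclipse duration = 0.05448592 * 1199.7877 = 65.3715 min

65.3715 minutes


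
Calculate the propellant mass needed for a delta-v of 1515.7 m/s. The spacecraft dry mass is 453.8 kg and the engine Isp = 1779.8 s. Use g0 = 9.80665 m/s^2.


ve = Isp * g0 = 1779.8 * 9.80665 = 17453.875670 m/s
mass ratio = exp(dv/ve) = exp(1515.7/17453.875670) = 1.09072249
m_prop = m_dry * (mr - 1) = 453.8 * (1.09072249 - 1)
m_prop = 41.1699 kg

41.1699 kg


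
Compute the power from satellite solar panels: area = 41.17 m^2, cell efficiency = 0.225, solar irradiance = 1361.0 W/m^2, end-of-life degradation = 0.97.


P = area * eta * S * degradation
P = 41.17 * 0.225 * 1361.0 * 0.97
P = 12229.0648 W

12229.0648 W


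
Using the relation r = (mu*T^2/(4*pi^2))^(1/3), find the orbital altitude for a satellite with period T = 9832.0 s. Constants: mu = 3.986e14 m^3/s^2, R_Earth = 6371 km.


T = 9832.0 s
r = (mu*T^2/(4*pi^2))^(1/3) = (3.986e14 * 9832.0^2 / (4*pi^2))^(1/3)
r = 9.9194387e+06 m = 9919.4387 km
alt = r - R_E = 9919.4387 - 6371 = 3548.4387 km

3548.4387 km


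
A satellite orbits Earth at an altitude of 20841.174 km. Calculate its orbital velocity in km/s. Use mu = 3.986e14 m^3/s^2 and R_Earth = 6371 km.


r = R_E + alt = 6371.0 + 20841.174 = 27212.1740 km = 2.7212174e+07 m
v = sqrt(mu/r) = sqrt(3.986e14 / 2.7212174e+07) = 3827.2517 m/s = 3.8273 km/s

3.8273 km/s


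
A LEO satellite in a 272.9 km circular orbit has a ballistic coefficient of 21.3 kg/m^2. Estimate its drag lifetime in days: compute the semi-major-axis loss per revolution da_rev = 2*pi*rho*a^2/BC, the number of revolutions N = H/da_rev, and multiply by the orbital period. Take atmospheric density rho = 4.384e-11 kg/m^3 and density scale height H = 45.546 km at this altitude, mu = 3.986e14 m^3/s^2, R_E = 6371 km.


a = R_E + alt = 6643.9000 km = 6.6439e+06 m
da_rev = 2*pi*rho*a^2/BC = 2*pi*4.384e-11*(6.6439e+06)^2/21.3 = 570.843401 m per revolution
N = H/da_rev = 45546.0000 m / 570.843401 m = 79.7872 revolutions
P = 2*pi*sqrt(a^3/mu) = 5389.4674 s
lifetime = N*P = 79.7872 * 5389.4674 = 430010.5482 s = 4.9770 days

4.9770 days


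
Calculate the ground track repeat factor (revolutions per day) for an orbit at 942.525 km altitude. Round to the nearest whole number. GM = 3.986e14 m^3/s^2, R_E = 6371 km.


r = 7.313525e+06 m
T = 2*pi*sqrt(r^3/mu) = 6224.4552 s = 103.7409 min
revs/day = 1440 / 103.7409 = 13.8807
Rounded: 14 revolutions per day

14 revolutions per day


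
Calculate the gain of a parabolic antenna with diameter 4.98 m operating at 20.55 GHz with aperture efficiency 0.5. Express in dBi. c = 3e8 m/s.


lambda = c/f = 3e8 / 2.055e+10 = 0.01459854 m
G = eta*(pi*D/lambda)^2 = 0.5*(pi*4.98/0.01459854)^2
G = 574261.3376 (linear)
G = 10*log10(574261.3376) = 57.5911 dBi

57.5911 dBi


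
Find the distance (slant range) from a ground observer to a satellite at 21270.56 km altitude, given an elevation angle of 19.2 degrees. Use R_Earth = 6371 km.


h = 21270.56 km, el = 19.2 deg
d = -R_E*sin(el) + sqrt((R_E*sin(el))^2 + 2*R_E*h + h^2)
d = -6371.0000*sin(0.3351032) + sqrt((6371.0000*0.3288666)^2 + 2*6371.0000*21270.56 + 21270.56^2)
d = 24883.5990 km

24883.5990 km


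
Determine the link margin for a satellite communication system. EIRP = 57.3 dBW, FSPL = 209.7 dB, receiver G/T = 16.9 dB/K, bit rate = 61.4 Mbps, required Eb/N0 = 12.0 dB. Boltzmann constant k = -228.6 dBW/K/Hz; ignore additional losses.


C/N0 = EIRP - FSPL + G/T - k = 57.3 - 209.7 + 16.9 - (-228.6)
C/N0 = 93.1000 dB-Hz
R_b = 61.4 Mbps = 6.14e+07 bps -> 10*log10(R_b) = 77.8817 dB-Hz
Eb/N0 = C/N0 - 10*log10(R_b) = 93.1000 - 77.8817 = 15.2183 dB
Margin = Eb/N0 - Eb/N0_req = 15.2183 - 12.0 = 3.2183 dB (link closes)

3.2183 dB


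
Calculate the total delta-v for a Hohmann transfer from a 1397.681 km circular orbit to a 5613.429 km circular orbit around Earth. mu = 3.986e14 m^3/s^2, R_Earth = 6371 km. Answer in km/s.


r1 = 7768.6810 km = 7.768681e+06 m
r2 = 11984.4290 km = 1.1984429e+07 m
dv1 = sqrt(mu/r1)*(sqrt(2*r2/(r1+r2)) - 1) = 727.4339 m/s
dv2 = sqrt(mu/r2)*(1 - sqrt(2*r1/(r1+r2))) = 652.3070 m/s
total dv = |dv1| + |dv2| = 727.4339 + 652.3070 = 1379.7409 m/s = 1.3797 km/s

1.3797 km/s


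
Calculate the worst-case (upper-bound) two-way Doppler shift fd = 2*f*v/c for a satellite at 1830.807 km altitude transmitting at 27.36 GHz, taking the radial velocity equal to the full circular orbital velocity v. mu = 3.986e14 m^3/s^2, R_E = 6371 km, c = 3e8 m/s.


r = 8.201807e+06 m
v = sqrt(mu/r) = 6971.3016 m/s (worst-case radial velocity)
f = 27.36 GHz = 2.736e+10 Hz
fd = 2*f*v/c = 2*2.736e+10*6971.3016/3.0e+08
fd = 1.2715654e+06 Hz

1.2716e+06 Hz


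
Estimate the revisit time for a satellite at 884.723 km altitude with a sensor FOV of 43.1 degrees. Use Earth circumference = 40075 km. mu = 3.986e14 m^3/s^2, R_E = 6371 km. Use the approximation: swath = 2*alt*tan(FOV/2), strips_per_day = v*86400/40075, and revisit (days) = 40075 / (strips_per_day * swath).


swath = 2*884.723*tan(0.3761185) = 698.7877 km
v = sqrt(mu/r) = 7411.8786 m/s = 7.4119 km/s
strips/day = v*86400/40075 = 7.4119*86400/40075 = 15.9797
coverage/day = strips * swath = 15.9797 * 698.7877 = 11166.4143 km
revisit = 40075 / 11166.4143 = 3.5889 days

3.5889 days


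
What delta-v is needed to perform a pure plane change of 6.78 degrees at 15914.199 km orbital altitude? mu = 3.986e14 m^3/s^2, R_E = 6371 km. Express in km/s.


r = 22285.1990 km = 2.2285199e+07 m
V = sqrt(mu/r) = 4229.2211 m/s
di = 6.78 deg = 0.1183333 rad
dV = 2*V*sin(di/2) = 2*4229.2211*sin(0.05916666)
dV = 500.1658 m/s = 0.5001658 km/s

0.5002 km/s


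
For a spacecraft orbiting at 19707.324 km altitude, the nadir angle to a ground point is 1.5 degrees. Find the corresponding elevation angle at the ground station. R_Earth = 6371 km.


r = R_E + alt = 26078.3240 km
Law of sines in the satellite / Earth-center / ground-point triangle:
  sin(nadir)/R_E = sin(90 + el)/r  =>  cos(el) = (r/R_E)*sin(nadir)
cos(el) = (26078.3240 / 6371.0000) * sin(1.5 deg) = 0.1071497
el = arccos(0.1071497) = 83.8490 deg
(Earth-central angle = 90 - nadir - el = 4.6510 deg)

83.8490 degrees


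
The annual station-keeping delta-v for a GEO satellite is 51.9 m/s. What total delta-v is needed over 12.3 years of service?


dV = rate * years = 51.9 * 12.3
dV = 638.3700 m/s

638.3700 m/s


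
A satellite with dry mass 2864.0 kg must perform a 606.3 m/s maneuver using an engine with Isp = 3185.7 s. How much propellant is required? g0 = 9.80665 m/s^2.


ve = Isp * g0 = 3185.7 * 9.80665 = 31241.044905 m/s
mass ratio = exp(dv/ve) = exp(606.3/31241.044905) = 1.01959670
m_prop = m_dry * (mr - 1) = 2864.0 * (1.01959670 - 1)
m_prop = 56.1250 kg

56.1250 kg


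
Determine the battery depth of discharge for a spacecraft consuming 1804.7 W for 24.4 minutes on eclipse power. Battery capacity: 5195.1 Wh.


E_used = P * t / 60 = 1804.7 * 24.4 / 60 = 733.9113 Wh
DOD = E_used / E_total * 100 = 733.9113 / 5195.1 * 100
DOD = 14.1270 %

14.1270 %


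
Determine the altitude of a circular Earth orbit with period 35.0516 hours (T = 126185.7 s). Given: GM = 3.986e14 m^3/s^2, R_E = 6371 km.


T = 126185.7 s
r = (mu*T^2/(4*pi^2))^(1/3) = (3.986e14 * 126185.7^2 / (4*pi^2))^(1/3)
r = 5.4375001e+07 m = 54375.0013 km
alt = r - R_E = 54375.0013 - 6371 = 48004.0013 km

48004.0013 km


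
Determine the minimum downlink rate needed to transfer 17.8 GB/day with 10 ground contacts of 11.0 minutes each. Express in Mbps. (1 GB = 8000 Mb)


total contact time = 10 * 11.0 * 60 = 6600.0000 s
data = 17.8 GB = 142400.0000 Mb
rate = 142400.0000 / 6600.0000 = 21.5758 Mbps

21.5758 Mbps


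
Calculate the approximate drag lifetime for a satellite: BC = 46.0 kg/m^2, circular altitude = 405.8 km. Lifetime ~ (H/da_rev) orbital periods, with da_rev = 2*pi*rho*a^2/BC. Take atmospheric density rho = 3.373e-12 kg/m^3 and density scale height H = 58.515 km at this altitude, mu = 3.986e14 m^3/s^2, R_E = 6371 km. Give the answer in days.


a = R_E + alt = 6776.8000 km = 6.7768e+06 m
da_rev = 2*pi*rho*a^2/BC = 2*pi*3.373e-12*(6.7768e+06)^2/46.0 = 21.158638 m per revolution
N = H/da_rev = 58515.0000 m / 21.158638 m = 2765.5371 revolutions
P = 2*pi*sqrt(a^3/mu) = 5551.9842 s
lifetime = N*P = 2765.5371 * 5551.9842 = 1.5354219e+07 s = 177.7109 days

177.7109 days


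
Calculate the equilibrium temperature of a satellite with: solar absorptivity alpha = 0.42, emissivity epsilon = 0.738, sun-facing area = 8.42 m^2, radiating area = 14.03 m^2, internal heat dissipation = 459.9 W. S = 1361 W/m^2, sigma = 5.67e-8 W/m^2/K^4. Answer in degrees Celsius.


Numerator = alpha*S*A_sun + Q_int = 0.42*1361*8.42 + 459.9 = 5272.9404 W
Denominator = eps*sigma*A_rad = 0.738*5.67e-8*14.03 = 5.8707974e-07 W/K^4
T^4 = 8.9816426e+09 K^4
T = 307.8498 K = 34.6998 C

34.6998 degrees Celsius


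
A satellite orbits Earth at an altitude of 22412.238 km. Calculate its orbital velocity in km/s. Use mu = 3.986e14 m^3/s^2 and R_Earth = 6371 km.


r = R_E + alt = 6371.0 + 22412.238 = 28783.2380 km = 2.8783238e+07 m
v = sqrt(mu/r) = sqrt(3.986e14 / 2.8783238e+07) = 3721.3355 m/s = 3.7213 km/s

3.7213 km/s


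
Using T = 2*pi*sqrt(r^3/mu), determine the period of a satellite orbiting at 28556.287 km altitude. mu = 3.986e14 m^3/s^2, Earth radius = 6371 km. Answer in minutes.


r = 34927.2870 km = 3.4927287e+07 m
T = 2*pi*sqrt(r^3/mu) = 2*pi*sqrt(4.2608334e+22 / 3.986e14)
T = 64961.8674 s = 1082.6978 min

1082.6978 minutes
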